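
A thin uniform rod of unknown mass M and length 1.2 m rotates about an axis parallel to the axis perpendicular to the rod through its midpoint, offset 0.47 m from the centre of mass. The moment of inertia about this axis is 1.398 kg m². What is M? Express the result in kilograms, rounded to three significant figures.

I = I_cm + Md² = (1/12)ML² + Md² = M·[0.0833333·(1.2)² + (0.47)²] = M·0.3409.
So M = 1.398 / 0.3409 = 4.1009 kg.

4.10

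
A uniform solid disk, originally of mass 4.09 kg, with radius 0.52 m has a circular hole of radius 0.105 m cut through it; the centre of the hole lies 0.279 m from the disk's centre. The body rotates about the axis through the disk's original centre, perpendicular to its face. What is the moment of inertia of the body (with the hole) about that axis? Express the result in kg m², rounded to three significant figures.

0.539

Unpierced body about its centre: I₀ = (1/2)MR² = (1/2)(4.09)(0.52)² = 0.55297 kg m².
The removed disk has mass m = M·(r/R)² = (4.09)(0.105/0.52)² = 0.16676 kg (same uniform areal density).
Its moment of inertia about the rotation axis (parallel-axis theorem): I_hole = (1/2)mr² + md² = (1/2)(0.16676)(0.105)² + (0.16676)(0.279)² = 0.0139 kg m².
Treating the hole as negative mass, I = I₀ − I_hole = 0.55297 − 0.0139 = 0.53907 kg m².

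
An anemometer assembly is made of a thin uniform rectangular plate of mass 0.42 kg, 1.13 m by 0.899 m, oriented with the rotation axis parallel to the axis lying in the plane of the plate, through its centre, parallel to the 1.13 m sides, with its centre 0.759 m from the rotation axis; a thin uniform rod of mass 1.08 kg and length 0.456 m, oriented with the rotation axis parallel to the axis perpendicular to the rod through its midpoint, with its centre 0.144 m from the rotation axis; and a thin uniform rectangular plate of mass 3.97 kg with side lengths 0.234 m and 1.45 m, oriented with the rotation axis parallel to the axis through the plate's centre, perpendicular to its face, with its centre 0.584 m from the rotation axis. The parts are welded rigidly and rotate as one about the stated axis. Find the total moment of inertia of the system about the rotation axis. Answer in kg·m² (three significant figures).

2.38

Rectangular plate: I_cm = (1/12)Mb² = (1/12)(0.42)(0.899)² = 0.028287 kg·m²; centre at d = 0.759 m, so I = I_cm + Md² gives I = 0.028287 + (0.42)(0.759)² = 0.27024 kg·m².
Thin rod: I_cm = (1/12)ML² = (1/12)(1.08)(0.456)² = 0.018714 kg·m²; centre at d = 0.144 m, so I = I_cm + Md² gives I = 0.018714 + (1.08)(0.144)² = 0.041109 kg·m².
Rectangular plate: I_cm = (1/12)M(a²+b²) = (1/12)(3.97)[(0.234)² + (1.45)²] = 0.71369 kg·m²; centre at d = 0.584 m, so I = I_cm + Md² gives I = 0.71369 + (3.97)(0.584)² = 2.0677 kg·m².
Total I = 0.27024 + 0.041109 + 2.0677 = 2.379 kg·m².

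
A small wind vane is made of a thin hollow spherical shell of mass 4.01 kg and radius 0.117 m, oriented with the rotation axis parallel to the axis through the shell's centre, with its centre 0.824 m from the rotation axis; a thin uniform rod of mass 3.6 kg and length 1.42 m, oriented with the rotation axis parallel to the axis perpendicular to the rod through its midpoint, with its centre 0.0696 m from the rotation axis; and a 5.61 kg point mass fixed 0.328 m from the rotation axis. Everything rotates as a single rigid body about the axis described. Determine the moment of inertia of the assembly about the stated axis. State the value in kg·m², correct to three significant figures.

Spherical shell: I_cm = (2/3)MR² = (2/3)(4.01)(0.117)² = 0.036595 kg·m²; centre at d = 0.824 m, so I = I_cm + Md² gives I = 0.036595 + (4.01)(0.824)² = 2.7593 kg·m².
Thin rod: I_cm = (1/12)ML² = (1/12)(3.6)(1.42)² = 0.60492 kg·m²; centre at d = 0.0696 m, so I = I_cm + Md² gives I = 0.60492 + (3.6)(0.0696)² = 0.62236 kg·m².
Point mass: I_cm = 0; centre at d = 0.328 m, so I = I_cm + Md² gives I = 0 + (5.61)(0.328)² = 0.60355 kg·m².
Total I = 2.7593 + 0.62236 + 0.60355 = 3.9852 kg·m².

3.99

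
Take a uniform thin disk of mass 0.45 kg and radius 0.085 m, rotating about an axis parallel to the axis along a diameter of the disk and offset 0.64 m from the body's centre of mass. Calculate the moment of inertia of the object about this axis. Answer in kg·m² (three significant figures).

I_cm = (1/4)MR² = (1/4)(0.45)(0.085)² = 0.00081281 kg·m²; centre at d = 0.64 m, so the parallel axis theorem gives I = 0.00081281 + (0.45)(0.64)² = 0.18513 kg·m².

0.185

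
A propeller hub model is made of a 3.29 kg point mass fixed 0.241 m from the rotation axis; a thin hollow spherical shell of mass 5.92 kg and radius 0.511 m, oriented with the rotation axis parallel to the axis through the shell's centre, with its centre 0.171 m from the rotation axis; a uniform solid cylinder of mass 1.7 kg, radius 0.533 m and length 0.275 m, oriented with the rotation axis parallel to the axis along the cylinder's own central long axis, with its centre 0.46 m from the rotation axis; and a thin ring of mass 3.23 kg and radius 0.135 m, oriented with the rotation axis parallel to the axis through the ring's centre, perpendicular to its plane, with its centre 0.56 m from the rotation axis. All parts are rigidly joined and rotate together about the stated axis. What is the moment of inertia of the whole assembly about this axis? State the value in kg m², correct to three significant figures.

3.07

Point mass: I_cm = 0; centre at d = 0.241 m, so I = I_cm + Md² gives I = 0 + (3.29)(0.241)² = 0.19109 kg m².
Spherical shell: I_cm = (2/3)MR² = (2/3)(5.92)(0.511)² = 1.0306 kg m²; centre at d = 0.171 m, so I = I_cm + Md² gives I = 1.0306 + (5.92)(0.171)² = 1.2037 kg m².
Solid cylinder: I_cm = (1/2)MR² = (1/2)(1.7)(0.533)² = 0.24148 kg m²; centre at d = 0.46 m, so I = I_cm + Md² gives I = 0.24148 + (1.7)(0.46)² = 0.6012 kg m².
Thin ring: I_cm = MR² = (3.23)(0.135)² = 0.058867 kg m²; centre at d = 0.56 m, so I = I_cm + Md² gives I = 0.058867 + (3.23)(0.56)² = 1.0718 kg m².
Total I = 0.19109 + 1.2037 + 0.6012 + 1.0718 = 3.0677 kg m².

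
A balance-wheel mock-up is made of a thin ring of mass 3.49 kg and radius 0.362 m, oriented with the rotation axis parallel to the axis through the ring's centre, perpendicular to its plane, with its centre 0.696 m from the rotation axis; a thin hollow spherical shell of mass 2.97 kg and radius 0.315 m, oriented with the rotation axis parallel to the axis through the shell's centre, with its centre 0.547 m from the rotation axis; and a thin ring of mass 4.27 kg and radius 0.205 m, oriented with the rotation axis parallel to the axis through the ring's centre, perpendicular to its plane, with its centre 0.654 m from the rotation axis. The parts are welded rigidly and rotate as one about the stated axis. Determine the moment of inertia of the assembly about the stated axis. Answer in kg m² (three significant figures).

5.24

Thin ring: I_cm = MR² = (3.49)(0.362)² = 0.45734 kg m²; centre at d = 0.696 m, so I = I_cm + Md² gives I = 0.45734 + (3.49)(0.696)² = 2.148 kg m².
Spherical shell: I_cm = (2/3)MR² = (2/3)(2.97)(0.315)² = 0.19647 kg m²; centre at d = 0.547 m, so I = I_cm + Md² gives I = 0.19647 + (2.97)(0.547)² = 1.0851 kg m².
Thin ring: I_cm = MR² = (4.27)(0.205)² = 0.17945 kg m²; centre at d = 0.654 m, so I = I_cm + Md² gives I = 0.17945 + (4.27)(0.654)² = 2.0058 kg m².
Total I = 2.148 + 1.0851 + 2.0058 = 5.2389 kg m².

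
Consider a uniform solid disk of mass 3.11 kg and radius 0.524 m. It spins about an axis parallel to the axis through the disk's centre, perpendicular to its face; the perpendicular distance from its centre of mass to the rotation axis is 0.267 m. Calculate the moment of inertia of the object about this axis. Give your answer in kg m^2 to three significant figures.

I_cm = (1/2)MR² = (1/2)(3.11)(0.524)² = 0.42697 kg m^2; centre at d = 0.267 m, so the parallel axis theorem gives I = 0.42697 + (3.11)(0.267)² = 0.64867 kg m^2.

0.649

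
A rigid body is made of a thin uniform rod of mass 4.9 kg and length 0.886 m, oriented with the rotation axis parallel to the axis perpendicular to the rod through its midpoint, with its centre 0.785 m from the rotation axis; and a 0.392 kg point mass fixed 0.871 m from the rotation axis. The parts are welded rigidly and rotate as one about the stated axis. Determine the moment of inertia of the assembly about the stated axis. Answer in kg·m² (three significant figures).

3.64

Thin rod: I_cm = (1/12)ML² = (1/12)(4.9)(0.886)² = 0.32054 kg·m²; centre at d = 0.785 m, so I = I_cm + Md² gives I = 0.32054 + (4.9)(0.785)² = 3.34 kg·m².
Point mass: I_cm = 0; centre at d = 0.871 m, so I = I_cm + Md² gives I = 0 + (0.392)(0.871)² = 0.29739 kg·m².
Total I = 3.34 + 0.29739 = 3.6374 kg·m².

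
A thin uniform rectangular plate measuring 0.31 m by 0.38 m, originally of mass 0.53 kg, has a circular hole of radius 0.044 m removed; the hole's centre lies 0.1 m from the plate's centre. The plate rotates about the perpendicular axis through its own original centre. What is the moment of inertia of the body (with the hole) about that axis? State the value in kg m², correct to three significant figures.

Unpierced body about its centre: I₀ = (1/12)M(a²+b²) = (1/12)(0.53)[(0.31)² + (0.38)²] = 0.010622 kg m².
The removed disk has mass m = M·πr²/(ab) = (0.53)·π(0.044)²/(0.31·0.38) = 0.027364 kg (same uniform areal density).
Its moment of inertia about the rotation axis (parallel-axis theorem): I_hole = (1/2)mr² + md² = (1/2)(0.027364)(0.044)² + (0.027364)(0.1)² = 0.00030013 kg m².
Treating the hole as negative mass, I = I₀ − I_hole = 0.010622 − 0.00030013 = 0.010322 kg m².

0.0103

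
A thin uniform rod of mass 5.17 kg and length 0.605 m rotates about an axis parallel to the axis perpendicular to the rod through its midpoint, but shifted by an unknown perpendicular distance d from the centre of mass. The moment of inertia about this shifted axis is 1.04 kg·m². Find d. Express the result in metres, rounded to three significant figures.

0.413

About the centre-of-mass axis, I_cm = (1/12)ML² = (1/12)(5.17)(0.605)² = 0.1577 kg·m².
Parallel axis theorem: I = I_cm + Md², so Md² = 1.04 − 0.1577 = 0.8823 kg·m².
d = √(0.8823 / 5.17) = 0.41311 m.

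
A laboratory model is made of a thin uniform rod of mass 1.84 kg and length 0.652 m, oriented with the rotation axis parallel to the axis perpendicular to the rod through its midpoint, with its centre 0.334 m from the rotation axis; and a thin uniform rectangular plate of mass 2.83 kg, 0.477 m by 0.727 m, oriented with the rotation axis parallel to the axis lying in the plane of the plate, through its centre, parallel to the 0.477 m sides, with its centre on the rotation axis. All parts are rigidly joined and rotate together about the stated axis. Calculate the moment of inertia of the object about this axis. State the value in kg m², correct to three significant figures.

Thin rod: I_cm = (1/12)ML² = (1/12)(1.84)(0.652)² = 0.065183 kg m²; centre at d = 0.334 m, so I = I_cm + Md² gives I = 0.065183 + (1.84)(0.334)² = 0.27045 kg m².
Rectangular plate: I_cm = (1/12)Mb² = (1/12)(2.83)(0.727)² = 0.12464 kg m²; axis through the centre, so I = 0.12464 kg m².
Total I = 0.27045 + 0.12464 = 0.39509 kg m².

0.395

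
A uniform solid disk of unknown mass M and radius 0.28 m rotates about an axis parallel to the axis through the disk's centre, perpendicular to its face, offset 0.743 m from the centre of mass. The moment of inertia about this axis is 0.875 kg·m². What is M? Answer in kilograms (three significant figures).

I = I_cm + Md² = (1/2)MR² + Md² = M·[0.5·(0.28)² + (0.743)²] = M·0.59125.
So M = 0.875 / 0.59125 = 1.4799 kg.

1.48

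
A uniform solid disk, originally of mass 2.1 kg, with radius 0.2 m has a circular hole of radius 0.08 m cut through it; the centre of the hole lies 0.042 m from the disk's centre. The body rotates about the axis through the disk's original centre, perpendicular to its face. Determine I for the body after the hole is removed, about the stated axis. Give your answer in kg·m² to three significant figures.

0.0403

Unpierced body about its centre: I₀ = (1/2)MR² = (1/2)(2.1)(0.2)² = 0.042 kg·m².
The removed disk has mass m = M·(r/R)² = (2.1)(0.08/0.2)² = 0.336 kg (same uniform areal density).
Its moment of inertia about the rotation axis (parallel-axis theorem): I_hole = (1/2)mr² + md² = (1/2)(0.336)(0.08)² + (0.336)(0.042)² = 0.0016679 kg·m².
Treating the hole as negative mass, I = I₀ − I_hole = 0.042 − 0.0016679 = 0.040332 kg·m².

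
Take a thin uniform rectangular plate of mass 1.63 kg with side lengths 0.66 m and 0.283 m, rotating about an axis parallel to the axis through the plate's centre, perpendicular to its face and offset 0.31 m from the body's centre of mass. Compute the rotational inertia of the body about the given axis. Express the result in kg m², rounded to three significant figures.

0.227

I_cm = (1/12)M(a²+b²) = (1/12)(1.63)[(0.66)² + (0.283)²] = 0.070048 kg m²; centre at d = 0.31 m, so the parallel axis theorem gives I = 0.070048 + (1.63)(0.31)² = 0.22669 kg m².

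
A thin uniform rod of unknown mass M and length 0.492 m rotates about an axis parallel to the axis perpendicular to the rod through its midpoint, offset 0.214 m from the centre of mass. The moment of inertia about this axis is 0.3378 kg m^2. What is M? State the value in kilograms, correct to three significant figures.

5.12

I = I_cm + Md² = (1/12)ML² + Md² = M·[0.0833333·(0.492)² + (0.214)²] = M·0.065968.
So M = 0.3378 / 0.065968 = 5.1207 kg.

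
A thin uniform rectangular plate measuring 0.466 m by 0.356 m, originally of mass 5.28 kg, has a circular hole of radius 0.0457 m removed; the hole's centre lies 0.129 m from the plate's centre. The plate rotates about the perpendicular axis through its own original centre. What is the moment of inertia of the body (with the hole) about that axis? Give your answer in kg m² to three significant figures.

0.148

Unpierced body about its centre: I₀ = (1/12)M(a²+b²) = (1/12)(5.28)[(0.466)² + (0.356)²] = 0.15131 kg m².
The removed disk has mass m = M·πr²/(ab) = (5.28)·π(0.0457)²/(0.466·0.356) = 0.20882 kg (same uniform areal density).
Its moment of inertia about the rotation axis (parallel-axis theorem): I_hole = (1/2)mr² + md² = (1/2)(0.20882)(0.0457)² + (0.20882)(0.129)² = 0.0036931 kg m².
Treating the hole as negative mass, I = I₀ − I_hole = 0.15131 − 0.0036931 = 0.14762 kg m².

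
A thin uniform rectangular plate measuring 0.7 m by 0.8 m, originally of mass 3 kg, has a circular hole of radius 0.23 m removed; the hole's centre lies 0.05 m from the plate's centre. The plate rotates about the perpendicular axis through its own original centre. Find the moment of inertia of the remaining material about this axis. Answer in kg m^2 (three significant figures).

0.257

Unpierced body about its centre: I₀ = (1/12)M(a²+b²) = (1/12)(3)[(0.7)² + (0.8)²] = 0.2825 kg m^2.
The removed disk has mass m = M·πr²/(ab) = (3)·π(0.23)²/(0.7·0.8) = 0.8903 kg (same uniform areal density).
Its moment of inertia about the rotation axis (parallel-axis theorem): I_hole = (1/2)mr² + md² = (1/2)(0.8903)(0.23)² + (0.8903)(0.05)² = 0.025774 kg m^2.
Treating the hole as negative mass, I = I₀ − I_hole = 0.2825 − 0.025774 = 0.25673 kg m^2.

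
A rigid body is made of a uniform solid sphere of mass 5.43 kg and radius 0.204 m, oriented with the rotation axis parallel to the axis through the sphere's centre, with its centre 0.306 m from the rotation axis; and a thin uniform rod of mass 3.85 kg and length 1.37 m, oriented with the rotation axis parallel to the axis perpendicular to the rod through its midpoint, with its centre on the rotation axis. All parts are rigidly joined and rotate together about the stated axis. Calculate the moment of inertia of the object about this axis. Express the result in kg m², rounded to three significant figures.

1.20

Solid sphere: I_cm = (2/5)MR² = (2/5)(5.43)(0.204)² = 0.09039 kg m²; centre at d = 0.306 m, so the parallel axis theorem gives I = 0.09039 + (5.43)(0.306)² = 0.59883 kg m².
Thin rod: I_cm = (1/12)ML² = (1/12)(3.85)(1.37)² = 0.60217 kg m²; axis through the centre, so I = 0.60217 kg m².
Total I = 0.59883 + 0.60217 = 1.201 kg m².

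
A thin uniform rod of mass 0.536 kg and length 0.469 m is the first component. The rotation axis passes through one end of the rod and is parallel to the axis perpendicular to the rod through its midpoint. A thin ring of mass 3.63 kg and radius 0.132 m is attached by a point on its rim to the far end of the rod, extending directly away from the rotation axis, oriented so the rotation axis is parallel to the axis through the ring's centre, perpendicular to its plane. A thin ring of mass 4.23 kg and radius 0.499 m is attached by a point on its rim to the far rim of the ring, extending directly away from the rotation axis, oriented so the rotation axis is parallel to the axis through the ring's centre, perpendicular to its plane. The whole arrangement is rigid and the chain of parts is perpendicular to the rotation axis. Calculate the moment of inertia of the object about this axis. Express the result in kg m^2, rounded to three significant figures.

8.89

Thin rod: I_cm = (1/12)ML² = (1/12)(0.536)(0.469)² = 0.0098249 kg m^2; centre at d = 0.2345 m, so I = I_cm + Md² gives I = 0.0098249 + (0.536)(0.2345)² = 0.0393 kg m^2.
Thin ring: I_cm = MR² = (3.63)(0.132)² = 0.063249 kg m^2; centre at d = 0.2345 + 0.2345 + 0.132 = 0.601 m, so I = I_cm + Md² gives I = 0.063249 + (3.63)(0.601)² = 1.3744 kg m^2.
Thin ring: I_cm = MR² = (4.23)(0.499)² = 1.0533 kg m^2; centre at d = 0.2345 + 0.2345 + 0.132 + 0.132 + 0.499 = 1.232 m, so I = I_cm + Md² gives I = 1.0533 + (4.23)(1.232)² = 7.4737 kg m^2.
Total I = 0.0393 + 1.3744 + 7.4737 = 8.8874 kg m^2.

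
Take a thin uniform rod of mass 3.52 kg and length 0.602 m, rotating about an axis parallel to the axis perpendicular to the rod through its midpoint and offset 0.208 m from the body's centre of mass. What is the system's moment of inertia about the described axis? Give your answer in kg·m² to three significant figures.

I_cm = (1/12)ML² = (1/12)(3.52)(0.602)² = 0.10631 kg·m²; centre at d = 0.208 m, so I = I_cm + Md² gives I = 0.10631 + (3.52)(0.208)² = 0.25859 kg·m².

0.259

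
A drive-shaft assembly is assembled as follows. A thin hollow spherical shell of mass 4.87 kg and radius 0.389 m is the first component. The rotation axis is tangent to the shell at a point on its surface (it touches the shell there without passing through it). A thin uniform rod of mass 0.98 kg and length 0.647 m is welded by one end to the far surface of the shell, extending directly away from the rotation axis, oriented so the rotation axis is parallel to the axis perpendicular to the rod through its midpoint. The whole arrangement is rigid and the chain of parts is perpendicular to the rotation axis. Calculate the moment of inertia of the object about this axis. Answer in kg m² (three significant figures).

2.45

Spherical shell: I_cm = (2/3)MR² = (2/3)(4.87)(0.389)² = 0.49129 kg m²; centre at d = 0.389 m, so I = I_cm + Md² gives I = 0.49129 + (4.87)(0.389)² = 1.2282 kg m².
Thin rod: I_cm = (1/12)ML² = (1/12)(0.98)(0.647)² = 0.034186 kg m²; centre at d = 0.389 + 0.389 + 0.3235 = 1.1015 m, so I = I_cm + Md² gives I = 0.034186 + (0.98)(1.1015)² = 1.2232 kg m².
Total I = 1.2282 + 1.2232 = 2.4514 kg m².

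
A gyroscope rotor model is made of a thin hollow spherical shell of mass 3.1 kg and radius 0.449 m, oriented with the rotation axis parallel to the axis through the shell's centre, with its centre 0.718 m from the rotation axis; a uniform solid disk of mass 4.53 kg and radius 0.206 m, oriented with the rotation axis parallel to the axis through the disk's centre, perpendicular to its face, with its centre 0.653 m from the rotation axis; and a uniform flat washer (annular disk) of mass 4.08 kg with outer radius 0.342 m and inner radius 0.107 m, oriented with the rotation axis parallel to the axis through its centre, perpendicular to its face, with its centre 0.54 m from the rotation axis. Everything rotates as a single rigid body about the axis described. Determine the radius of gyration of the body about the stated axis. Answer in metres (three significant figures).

0.685

Spherical shell: I_cm = (2/3)MR² = (2/3)(3.1)(0.449)² = 0.41664 kg·m²; centre at d = 0.718 m, so the parallel axis theorem gives I = 0.41664 + (3.1)(0.718)² = 2.0148 kg·m².
Solid disk: I_cm = (1/2)MR² = (1/2)(4.53)(0.206)² = 0.096118 kg·m²; centre at d = 0.653 m, so the parallel axis theorem gives I = 0.096118 + (4.53)(0.653)² = 2.0278 kg·m².
Annular disk: I_cm = (1/2)M(R²+r²) = (1/2)(4.08)[(0.342)² + (0.107)²] = 0.26196 kg·m²; centre at d = 0.54 m, so the parallel axis theorem gives I = 0.26196 + (4.08)(0.54)² = 1.4517 kg·m².
Total I = 5.4942 kg·m²; total mass M = 11.71 kg.
k = √(I/M) = √(5.4942/11.71) = 0.68497 m.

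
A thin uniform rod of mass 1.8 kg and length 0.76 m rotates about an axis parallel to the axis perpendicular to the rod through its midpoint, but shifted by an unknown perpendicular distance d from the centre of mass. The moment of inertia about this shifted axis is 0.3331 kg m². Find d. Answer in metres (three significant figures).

0.370

About the centre-of-mass axis, I_cm = (1/12)ML² = (1/12)(1.8)(0.76)² = 0.08664 kg m².
Parallel axis theorem: I = I_cm + Md², so Md² = 0.3331 − 0.08664 = 0.24646 kg m².
d = √(0.24646 / 1.8) = 0.37003 m.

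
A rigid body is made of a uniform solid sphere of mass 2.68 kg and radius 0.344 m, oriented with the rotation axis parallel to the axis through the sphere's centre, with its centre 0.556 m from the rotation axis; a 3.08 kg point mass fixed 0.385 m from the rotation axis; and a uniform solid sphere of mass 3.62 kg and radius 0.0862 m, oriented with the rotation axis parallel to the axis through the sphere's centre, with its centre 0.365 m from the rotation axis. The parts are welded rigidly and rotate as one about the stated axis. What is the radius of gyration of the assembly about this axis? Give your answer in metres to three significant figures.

0.451

Solid sphere: I_cm = (2/5)MR² = (2/5)(2.68)(0.344)² = 0.12686 kg m²; centre at d = 0.556 m, so the parallel axis theorem gives I = 0.12686 + (2.68)(0.556)² = 0.95534 kg m².
Point mass: I_cm = 0; centre at d = 0.385 m, so the parallel axis theorem gives I = 0 + (3.08)(0.385)² = 0.45653 kg m².
Solid sphere: I_cm = (2/5)MR² = (2/5)(3.62)(0.0862)² = 0.010759 kg m²; centre at d = 0.365 m, so the parallel axis theorem gives I = 0.010759 + (3.62)(0.365)² = 0.49303 kg m².
Total I = 1.9049 kg m²; total mass M = 9.38 kg.
k = √(I/M) = √(1.9049/9.38) = 0.45065 m.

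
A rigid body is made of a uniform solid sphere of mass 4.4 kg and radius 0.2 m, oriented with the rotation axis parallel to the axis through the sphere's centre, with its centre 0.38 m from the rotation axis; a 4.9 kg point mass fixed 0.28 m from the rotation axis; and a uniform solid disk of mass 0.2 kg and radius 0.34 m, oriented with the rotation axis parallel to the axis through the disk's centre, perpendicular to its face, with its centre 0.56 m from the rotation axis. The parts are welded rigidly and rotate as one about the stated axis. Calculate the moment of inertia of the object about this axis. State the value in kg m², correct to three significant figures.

Solid sphere: I_cm = (2/5)MR² = (2/5)(4.4)(0.2)² = 0.0704 kg m²; centre at d = 0.38 m, so the parallel axis theorem gives I = 0.0704 + (4.4)(0.38)² = 0.70576 kg m².
Point mass: I_cm = 0; centre at d = 0.28 m, so the parallel axis theorem gives I = 0 + (4.9)(0.28)² = 0.38416 kg m².
Solid disk: I_cm = (1/2)MR² = (1/2)(0.2)(0.34)² = 0.01156 kg m²; centre at d = 0.56 m, so the parallel axis theorem gives I = 0.01156 + (0.2)(0.56)² = 0.07428 kg m².
Total I = 0.70576 + 0.38416 + 0.07428 = 1.1642 kg m².

1.16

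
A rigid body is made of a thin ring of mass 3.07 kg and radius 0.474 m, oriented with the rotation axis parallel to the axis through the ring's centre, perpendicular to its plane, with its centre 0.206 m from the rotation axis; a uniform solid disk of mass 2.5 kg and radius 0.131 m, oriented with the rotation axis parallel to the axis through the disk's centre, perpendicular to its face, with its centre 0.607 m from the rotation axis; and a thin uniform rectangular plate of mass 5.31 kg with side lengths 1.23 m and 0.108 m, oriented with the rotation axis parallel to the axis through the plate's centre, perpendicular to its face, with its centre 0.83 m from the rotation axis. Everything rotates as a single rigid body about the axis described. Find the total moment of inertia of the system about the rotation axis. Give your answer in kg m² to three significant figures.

Thin ring: I_cm = MR² = (3.07)(0.474)² = 0.68976 kg m²; centre at d = 0.206 m, so I = I_cm + Md² gives I = 0.68976 + (3.07)(0.206)² = 0.82003 kg m².
Solid disk: I_cm = (1/2)MR² = (1/2)(2.5)(0.131)² = 0.021451 kg m²; centre at d = 0.607 m, so I = I_cm + Md² gives I = 0.021451 + (2.5)(0.607)² = 0.94257 kg m².
Rectangular plate: I_cm = (1/12)M(a²+b²) = (1/12)(5.31)[(1.23)² + (0.108)²] = 0.67462 kg m²; centre at d = 0.83 m, so I = I_cm + Md² gives I = 0.67462 + (5.31)(0.83)² = 4.3327 kg m².
Total I = 0.82003 + 0.94257 + 4.3327 = 6.0953 kg m².

6.10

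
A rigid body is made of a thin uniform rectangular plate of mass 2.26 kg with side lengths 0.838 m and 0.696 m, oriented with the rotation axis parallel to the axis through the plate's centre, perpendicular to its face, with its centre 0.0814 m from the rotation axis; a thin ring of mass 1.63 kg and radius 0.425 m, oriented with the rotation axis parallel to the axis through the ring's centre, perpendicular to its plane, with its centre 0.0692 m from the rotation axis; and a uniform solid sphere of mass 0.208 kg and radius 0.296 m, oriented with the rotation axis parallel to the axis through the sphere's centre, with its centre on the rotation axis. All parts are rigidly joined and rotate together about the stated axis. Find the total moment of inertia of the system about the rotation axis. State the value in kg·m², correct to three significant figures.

0.548

Rectangular plate: I_cm = (1/12)M(a²+b²) = (1/12)(2.26)[(0.838)² + (0.696)²] = 0.22349 kg·m²; centre at d = 0.0814 m, so the parallel axis theorem gives I = 0.22349 + (2.26)(0.0814)² = 0.23846 kg·m².
Thin ring: I_cm = MR² = (1.63)(0.425)² = 0.29442 kg·m²; centre at d = 0.0692 m, so the parallel axis theorem gives I = 0.29442 + (1.63)(0.0692)² = 0.30222 kg·m².
Solid sphere: I_cm = (2/5)MR² = (2/5)(0.208)(0.296)² = 0.0072897 kg·m²; axis through the centre, so I = 0.0072897 kg·m².
Total I = 0.23846 + 0.30222 + 0.0072897 = 0.54798 kg·m².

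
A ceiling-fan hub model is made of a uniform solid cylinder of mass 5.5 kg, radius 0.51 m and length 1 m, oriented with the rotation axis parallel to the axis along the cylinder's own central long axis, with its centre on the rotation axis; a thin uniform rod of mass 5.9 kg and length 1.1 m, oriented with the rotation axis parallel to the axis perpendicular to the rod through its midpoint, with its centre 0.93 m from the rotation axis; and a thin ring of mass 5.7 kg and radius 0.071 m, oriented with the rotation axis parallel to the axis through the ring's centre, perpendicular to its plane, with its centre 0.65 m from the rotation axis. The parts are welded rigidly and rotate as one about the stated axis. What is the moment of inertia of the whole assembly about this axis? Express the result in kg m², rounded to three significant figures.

8.85

Solid cylinder: I_cm = (1/2)MR² = (1/2)(5.5)(0.51)² = 0.71527 kg m²; axis through the centre, so I = 0.71527 kg m².
Thin rod: I_cm = (1/12)ML² = (1/12)(5.9)(1.1)² = 0.59492 kg m²; centre at d = 0.93 m, so the parallel axis theorem gives I = 0.59492 + (5.9)(0.93)² = 5.6978 kg m².
Thin ring: I_cm = MR² = (5.7)(0.071)² = 0.028734 kg m²; centre at d = 0.65 m, so the parallel axis theorem gives I = 0.028734 + (5.7)(0.65)² = 2.437 kg m².
Total I = 0.71527 + 5.6978 + 2.437 = 8.8501 kg m².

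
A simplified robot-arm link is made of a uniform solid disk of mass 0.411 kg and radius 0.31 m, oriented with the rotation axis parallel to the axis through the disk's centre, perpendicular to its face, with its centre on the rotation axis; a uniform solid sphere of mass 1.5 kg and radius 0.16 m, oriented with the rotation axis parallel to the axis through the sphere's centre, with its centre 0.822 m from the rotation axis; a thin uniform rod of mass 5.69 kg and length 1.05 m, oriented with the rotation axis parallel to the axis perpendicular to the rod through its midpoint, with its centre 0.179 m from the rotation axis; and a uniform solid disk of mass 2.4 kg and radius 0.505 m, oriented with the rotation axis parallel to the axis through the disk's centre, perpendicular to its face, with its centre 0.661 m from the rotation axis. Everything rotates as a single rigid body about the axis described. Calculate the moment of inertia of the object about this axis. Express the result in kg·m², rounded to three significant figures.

Solid disk: I_cm = (1/2)MR² = (1/2)(0.411)(0.31)² = 0.019749 kg·m²; axis through the centre, so I = 0.019749 kg·m².
Solid sphere: I_cm = (2/5)MR² = (2/5)(1.5)(0.16)² = 0.01536 kg·m²; centre at d = 0.822 m, so the parallel axis theorem gives I = 0.01536 + (1.5)(0.822)² = 1.0289 kg·m².
Thin rod: I_cm = (1/12)ML² = (1/12)(5.69)(1.05)² = 0.52277 kg·m²; centre at d = 0.179 m, so the parallel axis theorem gives I = 0.52277 + (5.69)(0.179)² = 0.70508 kg·m².
Solid disk: I_cm = (1/2)MR² = (1/2)(2.4)(0.505)² = 0.30603 kg·m²; centre at d = 0.661 m, so the parallel axis theorem gives I = 0.30603 + (2.4)(0.661)² = 1.3546 kg·m².
Total I = 0.019749 + 1.0289 + 0.70508 + 1.3546 = 3.1084 kg·m².

3.11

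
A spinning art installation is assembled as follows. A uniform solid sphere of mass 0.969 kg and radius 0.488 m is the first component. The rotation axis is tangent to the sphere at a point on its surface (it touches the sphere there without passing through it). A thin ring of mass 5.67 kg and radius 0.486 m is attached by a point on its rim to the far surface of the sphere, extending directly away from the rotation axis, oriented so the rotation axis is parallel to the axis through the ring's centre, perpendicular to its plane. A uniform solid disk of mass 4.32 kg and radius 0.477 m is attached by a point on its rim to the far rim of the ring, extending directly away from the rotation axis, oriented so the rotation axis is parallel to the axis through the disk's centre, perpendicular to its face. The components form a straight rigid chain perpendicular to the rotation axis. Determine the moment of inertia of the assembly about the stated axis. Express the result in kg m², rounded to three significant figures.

Solid sphere: I_cm = (2/5)MR² = (2/5)(0.969)(0.488)² = 0.092305 kg m²; centre at d = 0.488 m, so I = I_cm + Md² gives I = 0.092305 + (0.969)(0.488)² = 0.32307 kg m².
Thin ring: I_cm = MR² = (5.67)(0.486)² = 1.3392 kg m²; centre at d = 0.488 + 0.488 + 0.486 = 1.462 m, so I = I_cm + Md² gives I = 1.3392 + (5.67)(1.462)² = 13.459 kg m².
Solid disk: I_cm = (1/2)MR² = (1/2)(4.32)(0.477)² = 0.49146 kg m²; centre at d = 0.488 + 0.488 + 0.486 + 0.486 + 0.477 = 2.425 m, so I = I_cm + Md² gives I = 0.49146 + (4.32)(2.425)² = 25.896 kg m².
Total I = 0.32307 + 13.459 + 25.896 = 39.677 kg m².

39.7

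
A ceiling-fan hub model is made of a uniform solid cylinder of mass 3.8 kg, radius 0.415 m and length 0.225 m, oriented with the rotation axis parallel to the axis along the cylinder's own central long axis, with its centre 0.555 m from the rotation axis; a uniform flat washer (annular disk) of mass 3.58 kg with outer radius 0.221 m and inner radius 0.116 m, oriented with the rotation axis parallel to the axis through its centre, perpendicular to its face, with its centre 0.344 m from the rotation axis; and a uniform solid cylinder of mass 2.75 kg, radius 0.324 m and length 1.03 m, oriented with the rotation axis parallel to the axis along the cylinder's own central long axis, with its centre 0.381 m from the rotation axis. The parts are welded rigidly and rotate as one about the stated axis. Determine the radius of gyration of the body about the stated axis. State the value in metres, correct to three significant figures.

0.504

Solid cylinder: I_cm = (1/2)MR² = (1/2)(3.8)(0.415)² = 0.32723 kg·m²; centre at d = 0.555 m, so the parallel axis theorem gives I = 0.32723 + (3.8)(0.555)² = 1.4977 kg·m².
Annular disk: I_cm = (1/2)M(R²+r²) = (1/2)(3.58)[(0.221)² + (0.116)²] = 0.11151 kg·m²; centre at d = 0.344 m, so the parallel axis theorem gives I = 0.11151 + (3.58)(0.344)² = 0.53515 kg·m².
Solid cylinder: I_cm = (1/2)MR² = (1/2)(2.75)(0.324)² = 0.14434 kg·m²; centre at d = 0.381 m, so the parallel axis theorem gives I = 0.14434 + (2.75)(0.381)² = 0.54353 kg·m².
Total I = 2.5764 kg·m²; total mass M = 10.13 kg.
k = √(I/M) = √(2.5764/10.13) = 0.50432 m.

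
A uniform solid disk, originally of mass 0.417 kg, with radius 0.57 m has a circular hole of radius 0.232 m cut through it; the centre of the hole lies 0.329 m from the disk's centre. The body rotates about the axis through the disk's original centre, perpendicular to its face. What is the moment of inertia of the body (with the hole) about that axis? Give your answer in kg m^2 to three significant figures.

0.0584

Unpierced body about its centre: I₀ = (1/2)MR² = (1/2)(0.417)(0.57)² = 0.067742 kg m^2.
The removed disk has mass m = M·(r/R)² = (0.417)(0.232/0.57)² = 0.069082 kg (same uniform areal density).
Its moment of inertia about the rotation axis (parallel-axis theorem): I_hole = (1/2)mr² + md² = (1/2)(0.069082)(0.232)² + (0.069082)(0.329)² = 0.0093366 kg m^2.
Treating the hole as negative mass, I = I₀ − I_hole = 0.067742 − 0.0093366 = 0.058405 kg m^2.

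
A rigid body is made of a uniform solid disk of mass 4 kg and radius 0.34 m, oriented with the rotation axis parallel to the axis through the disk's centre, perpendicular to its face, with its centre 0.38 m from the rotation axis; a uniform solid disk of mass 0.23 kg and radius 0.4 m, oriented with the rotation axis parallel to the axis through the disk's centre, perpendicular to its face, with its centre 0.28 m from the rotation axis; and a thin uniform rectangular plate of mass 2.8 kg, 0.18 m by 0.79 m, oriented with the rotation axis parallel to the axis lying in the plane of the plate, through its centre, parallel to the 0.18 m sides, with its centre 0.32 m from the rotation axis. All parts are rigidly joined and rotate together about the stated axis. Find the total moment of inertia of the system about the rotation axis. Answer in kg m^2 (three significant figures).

Solid disk: I_cm = (1/2)MR² = (1/2)(4)(0.34)² = 0.2312 kg m^2; centre at d = 0.38 m, so I = I_cm + Md² gives I = 0.2312 + (4)(0.38)² = 0.8088 kg m^2.
Solid disk: I_cm = (1/2)MR² = (1/2)(0.23)(0.4)² = 0.0184 kg m^2; centre at d = 0.28 m, so I = I_cm + Md² gives I = 0.0184 + (0.23)(0.28)² = 0.036432 kg m^2.
Rectangular plate: I_cm = (1/12)Mb² = (1/12)(2.8)(0.79)² = 0.14562 kg m^2; centre at d = 0.32 m, so I = I_cm + Md² gives I = 0.14562 + (2.8)(0.32)² = 0.43234 kg m^2.
Total I = 0.8088 + 0.036432 + 0.43234 = 1.2776 kg m^2.

1.28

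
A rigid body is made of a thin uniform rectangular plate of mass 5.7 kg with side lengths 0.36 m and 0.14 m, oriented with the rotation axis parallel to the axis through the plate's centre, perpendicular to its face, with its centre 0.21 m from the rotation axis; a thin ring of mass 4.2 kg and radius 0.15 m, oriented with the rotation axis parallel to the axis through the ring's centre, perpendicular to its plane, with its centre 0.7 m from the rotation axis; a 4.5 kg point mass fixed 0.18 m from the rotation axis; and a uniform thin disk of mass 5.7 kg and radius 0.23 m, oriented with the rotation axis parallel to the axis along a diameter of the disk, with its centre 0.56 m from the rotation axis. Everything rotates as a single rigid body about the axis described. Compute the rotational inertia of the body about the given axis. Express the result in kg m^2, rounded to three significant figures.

Rectangular plate: I_cm = (1/12)M(a²+b²) = (1/12)(5.7)[(0.36)² + (0.14)²] = 0.07087 kg m^2; centre at d = 0.21 m, so I = I_cm + Md² gives I = 0.07087 + (5.7)(0.21)² = 0.32224 kg m^2.
Thin ring: I_cm = MR² = (4.2)(0.15)² = 0.0945 kg m^2; centre at d = 0.7 m, so I = I_cm + Md² gives I = 0.0945 + (4.2)(0.7)² = 2.1525 kg m^2.
Point mass: I_cm = 0; centre at d = 0.18 m, so I = I_cm + Md² gives I = 0 + (4.5)(0.18)² = 0.1458 kg m^2.
Thin disk: I_cm = (1/4)MR² = (1/4)(5.7)(0.23)² = 0.075383 kg m^2; centre at d = 0.56 m, so I = I_cm + Md² gives I = 0.075383 + (5.7)(0.56)² = 1.8629 kg m^2.
Total I = 0.32224 + 2.1525 + 0.1458 + 1.8629 = 4.4834 kg m^2.

4.48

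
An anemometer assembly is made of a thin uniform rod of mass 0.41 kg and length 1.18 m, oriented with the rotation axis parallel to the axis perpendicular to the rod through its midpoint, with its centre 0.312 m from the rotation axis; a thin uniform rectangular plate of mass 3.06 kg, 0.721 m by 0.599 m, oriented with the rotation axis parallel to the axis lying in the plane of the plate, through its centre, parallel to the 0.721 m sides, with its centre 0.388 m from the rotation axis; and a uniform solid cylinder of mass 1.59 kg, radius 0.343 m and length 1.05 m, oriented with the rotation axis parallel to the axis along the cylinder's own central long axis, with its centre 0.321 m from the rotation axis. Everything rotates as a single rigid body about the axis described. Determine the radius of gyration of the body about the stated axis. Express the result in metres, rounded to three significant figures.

0.421

Thin rod: I_cm = (1/12)ML² = (1/12)(0.41)(1.18)² = 0.047574 kg·m²; centre at d = 0.312 m, so the parallel axis theorem gives I = 0.047574 + (0.41)(0.312)² = 0.087485 kg·m².
Rectangular plate: I_cm = (1/12)Mb² = (1/12)(3.06)(0.599)² = 0.091494 kg·m²; centre at d = 0.388 m, so the parallel axis theorem gives I = 0.091494 + (3.06)(0.388)² = 0.55216 kg·m².
Solid cylinder: I_cm = (1/2)MR² = (1/2)(1.59)(0.343)² = 0.093531 kg·m²; centre at d = 0.321 m, so the parallel axis theorem gives I = 0.093531 + (1.59)(0.321)² = 0.25737 kg·m².
Total I = 0.89701 kg·m²; total mass M = 5.06 kg.
k = √(I/M) = √(0.89701/5.06) = 0.42104 m.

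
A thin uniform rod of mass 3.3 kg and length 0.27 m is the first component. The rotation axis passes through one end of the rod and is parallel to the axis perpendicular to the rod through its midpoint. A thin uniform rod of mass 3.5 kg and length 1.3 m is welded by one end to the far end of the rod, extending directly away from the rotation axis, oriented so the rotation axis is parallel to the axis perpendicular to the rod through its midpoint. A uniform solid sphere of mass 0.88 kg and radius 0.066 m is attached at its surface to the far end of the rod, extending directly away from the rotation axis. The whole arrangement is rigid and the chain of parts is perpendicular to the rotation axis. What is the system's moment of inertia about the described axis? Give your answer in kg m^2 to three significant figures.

Thin rod: I_cm = (1/12)ML² = (1/12)(3.3)(0.27)² = 0.020047 kg m^2; centre at d = 0.135 m, so I = I_cm + Md² gives I = 0.020047 + (3.3)(0.135)² = 0.08019 kg m^2.
Thin rod: I_cm = (1/12)ML² = (1/12)(3.5)(1.3)² = 0.49292 kg m^2; centre at d = 0.135 + 0.135 + 0.65 = 0.92 m, so I = I_cm + Md² gives I = 0.49292 + (3.5)(0.92)² = 3.4553 kg m^2.
Solid sphere: I_cm = (2/5)MR² = (2/5)(0.88)(0.066)² = 0.0015333 kg m^2; centre at d = 0.135 + 0.135 + 0.65 + 0.65 + 0.066 = 1.636 m, so I = I_cm + Md² gives I = 0.0015333 + (0.88)(1.636)² = 2.3568 kg m^2.
Total I = 0.08019 + 3.4553 + 2.3568 = 5.8924 kg m^2.

5.89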